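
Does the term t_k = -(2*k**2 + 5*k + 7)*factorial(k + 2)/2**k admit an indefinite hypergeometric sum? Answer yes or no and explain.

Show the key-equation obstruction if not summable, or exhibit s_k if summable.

Compute t_(k+1)/t_k: get (k + 3)*(5*k + 2*(k + 1)**2 + 12)/(2*(2*k**2 + 5*k + 7)).
Take A(k)=k/2 + 3/2, B(k)=1, C(k)=k**2 + 5*k/2 + 7/2.
Need (k/2 + 3/2)·f(k+1) − (1)·f(k) = k**2 + 5*k/2 + 7/2.
From deg A=1, deg B=0, deg C=2: d=1.
Solving with deg f ≤ 1: f(k) = 2*k + 1.
Then R = B(k−1)f/C = 2*(2*k + 1)/(2*k**2 + 5*k + 7), so s_k = R(k)·t_k = -2**(1 - k)*(2*k + 1)*factorial(k + 2).
s_(k+1) − s_k = -(2*k**2 + 5*k + 7)*factorial(k + 2)/2**k = t_k.

Yes. s_k = -2**(1 - k)*(2*k + 1)*factorial(k + 2).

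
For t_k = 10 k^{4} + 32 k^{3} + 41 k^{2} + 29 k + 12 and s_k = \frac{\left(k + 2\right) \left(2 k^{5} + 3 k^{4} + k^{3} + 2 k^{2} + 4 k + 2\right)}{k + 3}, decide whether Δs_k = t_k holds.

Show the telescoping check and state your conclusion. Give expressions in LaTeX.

Invalid: residual \frac{- 8 k^{5} - 59 k^{4} - 136 k^{3} - 150 k^{2} - 95 k - 34}{k^{2} + 7 k + 12} ≠ 0.

s_(k+1) = (2*k**6 + 19*k**5 + 72*k**4 + 142*k**3 + 162*k**2 + 113*k + 42)/(k + 4)
s_(k+1) − s_k = (10*k**6 + 94*k**5 + 326*k**4 + 564*k**3 + 557*k**2 + 337*k + 110)/(k**2 + 7*k + 12)
(s_(k+1) − s_k) − t_k = (-8*k**5 - 59*k**4 - 136*k**3 - 150*k**2 - 95*k - 34)/(k**2 + 7*k + 12)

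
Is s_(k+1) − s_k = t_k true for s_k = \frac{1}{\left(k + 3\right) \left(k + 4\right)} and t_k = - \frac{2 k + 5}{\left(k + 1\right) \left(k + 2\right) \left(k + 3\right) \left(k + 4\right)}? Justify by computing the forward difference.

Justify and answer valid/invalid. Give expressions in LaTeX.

Invalid: residual \frac{3 \left(3 k + 7\right)}{k^{5} + 15 k^{4} + 85 k^{3} + 225 k^{2} + 274 k + 120} ≠ 0.

s_(k+1) = 1/((k + 4)*(k + 5))
s_(k+1) − s_k = -2/(k**3 + 12*k**2 + 47*k + 60)
(s_(k+1) − s_k) − t_k = 3*(3*k + 7)/(k**5 + 15*k**4 + 85*k**3 + 225*k**2 + 274*k + 120)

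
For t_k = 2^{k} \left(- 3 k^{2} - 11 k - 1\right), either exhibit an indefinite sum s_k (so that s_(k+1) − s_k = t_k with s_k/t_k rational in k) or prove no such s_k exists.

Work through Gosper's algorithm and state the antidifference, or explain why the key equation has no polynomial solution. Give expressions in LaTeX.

s_k = 2^{k} \left(- 3 k^{2} + k + 3\right)

The ratio is 2*(3*k**2 + 17*k + 15)/(3*k**2 + 11*k + 1).
Gosper form: A/B · C(k+1)/C(k) with A=2, B=1, C=k**2 + 11*k/3 + 1/3.
Set up (2)·f(k+1) − (1)·f(k) − (k**2 + 11*k/3 + 1/3) = 0.
Bound: deg f ≤ 2.
Solving with deg f ≤ 2: f(k) = (3*k**2 - k - 3)/3.
Get s_k = R·t_k = 2**k*(-3*k**2 + k + 3) with R(k) = B(k−1)f(k)/C(k) = (3*k**2 - k - 3)/(3*k**2 + 11*k + 1).
s_(k+1) − s_k = 2**k*(-3*k**2 - 11*k - 1) = t_k.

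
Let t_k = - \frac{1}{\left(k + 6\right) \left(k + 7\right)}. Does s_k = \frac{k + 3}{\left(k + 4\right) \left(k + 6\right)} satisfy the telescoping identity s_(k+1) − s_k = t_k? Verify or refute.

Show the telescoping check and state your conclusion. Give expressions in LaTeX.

Invalid: residual \frac{2 k + 11}{k^{4} + 22 k^{3} + 179 k^{2} + 638 k + 840} ≠ 0.

s_(k+1) = (k + 4)/((k + 5)*(k + 7))
s_(k+1) − s_k = (-k**2 - 7*k - 9)/(k**4 + 22*k**3 + 179*k**2 + 638*k + 840)
(s_(k+1) − s_k) − t_k = (2*k + 11)/(k**4 + 22*k**3 + 179*k**2 + 638*k + 840)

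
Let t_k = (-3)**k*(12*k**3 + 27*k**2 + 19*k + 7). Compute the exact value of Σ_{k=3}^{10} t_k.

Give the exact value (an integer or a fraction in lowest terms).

Step 1: r(k) = 3*(-12*k**3 - 63*k**2 - 109*k - 65)/(12*k**3 + 27*k**2 + 19*k + 7).
Normal form (A,B,C) = (-3, 1, k**3 + 9*k**2/4 + 19*k/12 + 7/12).
Solve (-3)·f(k+1) − (1)·f(k) = k**3 + 9*k**2/4 + 19*k/12 + 7/12.
deg f ≤ 3 (via 0,0,3).
Solve for f: f(k) = -(k + 1)*(3*k**2 - 3*k + 1)/12 (degree 3 ≤ 3).
R(k) = B(k−1)·f(k)/C(k) = -(k + 1)*(3*k**2 - 3*k + 1)/(12*k**3 + 27*k**2 + 19*k + 7); s_k = R·t_k = (-3)**k*(-3*k**3 + 2*k - 1).
Check: Δs_k = (-3)**k*(12*k**3 + 27*k**2 + 19*k + 7). ✓
Evaluate s at k=11 and k=3: 703627884 and 2052; difference 703625832.

Σ = 703625832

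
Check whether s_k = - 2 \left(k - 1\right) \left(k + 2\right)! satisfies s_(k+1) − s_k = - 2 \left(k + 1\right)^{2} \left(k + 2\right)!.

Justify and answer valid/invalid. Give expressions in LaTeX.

s_(k+1) = -2*k*factorial(k + 3)
s_(k+1) − s_k = -2*(k + 1)**2*factorial(k + 2)
(s_(k+1) − s_k) − t_k = 0

valid (s_(k+1) − s_k reduces to t_k)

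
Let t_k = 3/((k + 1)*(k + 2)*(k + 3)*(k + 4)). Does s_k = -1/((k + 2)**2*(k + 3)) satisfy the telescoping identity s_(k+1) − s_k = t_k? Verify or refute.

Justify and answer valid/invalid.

Invalid: residual 2*(-2*k - 5)/(k**6 + 15*k**5 + 91*k**4 + 285*k**3 + 484*k**2 + 420*k + 144) ≠ 0.

s_(k+1) = -1/((k + 3)**2*(k + 4))
s_(k+1) − s_k = (3*k + 8)/(k**5 + 14*k**4 + 77*k**3 + 208*k**2 + 276*k + 144)
(s_(k+1) − s_k) − t_k = 2*(-2*k - 5)/(k**6 + 15*k**5 + 91*k**4 + 285*k**3 + 484*k**2 + 420*k + 144)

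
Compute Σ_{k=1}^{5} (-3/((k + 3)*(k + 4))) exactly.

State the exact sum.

The ratio is (k + 3)/(k + 5).
Gosper form: A/B · C(k+1)/C(k) with A=k + 3, B=k + 5, C=1.
Set up (k + 3)·f(k+1) − (k + 4)·f(k) − (1) = 0.
From deg A=1, deg B=1, deg C=0: d=1.
Solve for f: f(k) = k/3 (degree 1 ≤ 1).
Then R = B(k−1)f/C = k*(k + 4)/3, so s_k = R(k)·t_k = -k/(k + 3).
Verify: -3/(k**2 + 7*k + 12) matches t_k.
Sum = s_(6) − s_(1); s_(6) = -2/3, s_(1) = -1/4 ⇒ -5/12.

Σ = -5/12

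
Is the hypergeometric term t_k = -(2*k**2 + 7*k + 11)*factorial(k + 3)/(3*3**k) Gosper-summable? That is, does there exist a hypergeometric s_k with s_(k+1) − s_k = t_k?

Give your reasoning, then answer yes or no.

The ratio is (k + 4)*(7*k + 2*(k + 1)**2 + 18)/(3*(2*k**2 + 7*k + 11)).
Take A(k)=k/3 + 4/3, B(k)=1, C(k)=k**2 + 7*k/2 + 11/2.
f must satisfy (k/3 + 4/3)·f(k+1) − (1)·f(k) = k**2 + 7*k/2 + 11/2.
Bound: deg f ≤ 1.
Solving with deg f ≤ 1: f(k) = 3*(2*k + 3)/2.
So s_k = (B(k−1)f/C)·t_k = (3*(2*k + 3)/(2*k**2 + 7*k + 11))·t_k = -(2*k + 3)*factorial(k + 3)/3**k.
Δs = -(2*k**2 + 7*k + 11)*factorial(k + 3)/(3*3**k), as required.

Yes. s_k = -(2*k + 3)*factorial(k + 3)/3**k.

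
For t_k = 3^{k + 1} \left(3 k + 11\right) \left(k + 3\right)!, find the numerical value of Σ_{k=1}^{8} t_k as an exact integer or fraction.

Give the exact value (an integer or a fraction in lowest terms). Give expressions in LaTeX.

Step 1: r(k) = 3*(k + 4)*(3*k + 14)/(3*k + 11).
Factor: A=3*k + 12; B=1; C=k + 11/3.
f must satisfy (3*k + 12)·f(k+1) − (1)·f(k) = k + 11/3.
d = 0 from the (1,0,1) case.
Coefficient equations give f(k) = 1/3.
Get s_k = R·t_k = 3**(k + 1)*factorial(k + 3) with R(k) = B(k−1)f(k)/C(k) = 1/(3*k + 11).
Δs = 3**(k + 1)*(3*k + 11)*factorial(k + 3), as required.
Σ_(k=1)^(8) t_k = s_(9) − s_(1) = 28284565478400 − (216) = 28284565478184.

Σ = 28284565478184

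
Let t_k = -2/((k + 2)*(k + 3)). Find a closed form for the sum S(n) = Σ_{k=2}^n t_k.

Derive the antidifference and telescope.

S(n) = (1 - n)/(2*(n + 3))

t_(k+1)/t_k = (k + 2)/(k + 4).
Take A(k)=k + 2, B(k)=k + 4, C(k)=1.
f must satisfy (k + 2)·f(k+1) − (k + 3)·f(k) = 1.
d = 1 from the (1,1,0) case.
Solving with deg f ≤ 1: f(k) = k/2.
Then R = B(k−1)f/C = k*(k + 3)/2, so s_k = R(k)·t_k = -k/(k + 2).
Check: Δs_k = -2/(k**2 + 5*k + 6). ✓
Σ_(k=2)^n t_k = s_(n+1) − s_(2) = ((-n - 1)/(n + 3)) − (-1/2), i.e. (1 - n)/(2*(n + 3)).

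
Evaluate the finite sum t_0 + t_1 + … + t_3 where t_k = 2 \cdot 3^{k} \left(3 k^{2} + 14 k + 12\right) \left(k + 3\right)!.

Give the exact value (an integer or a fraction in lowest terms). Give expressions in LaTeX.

Compute t_(k+1)/t_k: get 3*(3*k**3 + 32*k**2 + 109*k + 116)/(3*k**2 + 14*k + 12).
A = 3*k + 12, B = 1, C = k**2 + 14*k/3 + 4.
Key eq: (3*k + 12)·f(k+1) = (1)·f(k) + (k**2 + 14*k/3 + 4).
d = 1 from the (1,0,2) case.
Coefficient equations give f(k) = k/3.
R(k) = B(k−1)·f(k)/C(k) = k/(3*k**2 + 14*k + 12); s_k = R·t_k = 2*3**k*k*factorial(k + 3).
Check: Δs_k = 2*3**k*(3*k**2 + 14*k + 12)*factorial(k + 3). ✓
Σ_(k=0)^(3) t_k = s_(4) − s_(0) = 3265920 − (0) = 3265920.

Σ = 3265920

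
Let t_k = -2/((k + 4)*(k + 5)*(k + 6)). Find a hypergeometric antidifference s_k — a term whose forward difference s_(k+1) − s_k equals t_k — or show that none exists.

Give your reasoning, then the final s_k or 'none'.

r(k) = (k + 4)/(k + 7) after simplifying.
A = k + 4, B = k + 7, C = 1.
Key eq: (k + 4)·f(k+1) = (k + 6)·f(k) + (1).
d = 2 from the (1,1,0) case.
A polynomial solution: f(k) = k*(k + 9)/40.
Then R = B(k−1)f/C = k*(k + 6)*(k + 9)/40, so s_k = R(k)·t_k = k*(-k - 9)/(20*(k + 4)*(k + 5)).
Δs = -2/(k**3 + 15*k**2 + 74*k + 120), as required.

s_k = k*(-k - 9)/(20*(k + 4)*(k + 5))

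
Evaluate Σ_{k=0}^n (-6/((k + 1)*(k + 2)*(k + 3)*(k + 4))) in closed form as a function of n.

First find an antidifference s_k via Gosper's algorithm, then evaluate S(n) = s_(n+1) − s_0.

S(n) = (-n**3 - 9*n**2 - 26*n - 18)/(3*(n**3 + 9*n**2 + 26*n + 24))

Step 1: r(k) = (k + 1)/(k + 5).
Take A(k)=k + 1, B(k)=k + 5, C(k)=1.
f must satisfy (k + 1)·f(k+1) − (k + 4)·f(k) = 1.
Degrees (1,1,0) ⇒ d ≤ 3.
Solve for f: f(k) = k*(k**2 + 6*k + 11)/18 (degree 3 ≤ 3).
R(k) = B(k−1)·f(k)/C(k) = k*(k + 4)*(k**2 + 6*k + 11)/18; s_k = R·t_k = k*(-k**2 - 6*k - 11)/(3*(k + 1)*(k + 2)*(k + 3)).
Δs = -6/(k**4 + 10*k**3 + 35*k**2 + 50*k + 24), as required.
Evaluate: s_(n+1) = (-n**3 - 9*n**2 - 26*n - 18)/(3*(n**3 + 9*n**2 + 26*n + 24)); subtract s_(0) = 0 ⇒ S(n) = (-n**3 - 9*n**2 - 26*n - 18)/(3*(n**3 + 9*n**2 + 26*n + 24)).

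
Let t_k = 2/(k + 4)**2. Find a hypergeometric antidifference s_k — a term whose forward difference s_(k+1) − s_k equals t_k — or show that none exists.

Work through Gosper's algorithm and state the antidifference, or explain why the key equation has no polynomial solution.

Step 1: r(k) = (k + 4)**2/(k + 5)**2.
Gosper form: A/B · C(k+1)/C(k) with A=k**2 + 8*k + 16, B=k**2 + 10*k + 25, C=1.
f must satisfy (k**2 + 8*k + 16)·f(k+1) − (k**2 + 8*k + 16)·f(k) = 1.
d = 0 from the (2,2,0) case.
Put f(k) = c0: A·f(k+1) − B(k−1)·f(k) − C = -1; need -1 = 0 — inconsistent ⇒ no f, not summable.

none — t_k is not Gosper-summable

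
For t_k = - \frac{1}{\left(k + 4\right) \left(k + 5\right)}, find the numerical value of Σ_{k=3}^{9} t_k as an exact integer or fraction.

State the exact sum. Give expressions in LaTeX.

Σ = -1/14

Step 1: r(k) = (k + 4)/(k + 6).
Factor: A=k + 4; B=k + 6; C=1.
Need (k + 4)·f(k+1) − (k + 5)·f(k) = 1.
deg f ≤ 1 (via 1,1,0).
Match coefficients ⇒ f(k) = k/4.
Get s_k = R·t_k = -k/(4*k + 16) with R(k) = B(k−1)f(k)/C(k) = k*(k + 5)/4.
Verify: -1/(k**2 + 9*k + 20) matches t_k.
Σ_(k=3)^(9) t_k = s_(10) − s_(3) = -5/28 − (-3/28) = -1/14.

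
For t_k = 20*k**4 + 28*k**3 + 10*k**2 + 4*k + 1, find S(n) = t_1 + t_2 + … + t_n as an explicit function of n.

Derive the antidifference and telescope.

Compute t_(k+1)/t_k: get (20*k**4 + 108*k**3 + 214*k**2 + 188*k + 63)/(20*k**4 + 28*k**3 + 10*k**2 + 4*k + 1).
So A=1 and B=1, with C=k**4 + 7*k**3/5 + k**2/2 + k/5 + 1/20.
f must satisfy (1)·f(k+1) − (1)·f(k) = k**4 + 7*k**3/5 + k**2/2 + k/5 + 1/20.
Degrees (0,0,4) ⇒ d ≤ 5.
Solve for f: f(k) = k**2*(4*k**3 - 3*k**2 - 4*k + 4)/20 (degree 5 ≤ 5).
Certificate R = B(k−1)f/C = k**2*(4*k**3 - 3*k**2 - 4*k + 4)/(20*k**4 + 28*k**3 + 10*k**2 + 4*k + 1) gives s_k = k**2*(4*k**3 - 3*k**2 - 4*k + 4).
Check: Δs_k = 20*k**4 + 28*k**3 + 10*k**2 + 4*k + 1. ✓
Σ_(k=1)^n t_k = s_(n+1) − s_(1) = (4*n**5 + 17*n**4 + 24*n**3 + 14*n**2 + 4*n + 1) − (1), i.e. n*(4*n**4 + 17*n**3 + 24*n**2 + 14*n + 4).

S(n) = n*(4*n**4 + 17*n**3 + 24*n**2 + 14*n + 4)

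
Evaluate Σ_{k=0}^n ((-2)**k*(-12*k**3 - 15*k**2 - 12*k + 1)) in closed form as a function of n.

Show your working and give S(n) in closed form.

S(n) = -8*(-2)**n*n**3 - 18*(-2)**n*n**2 - 12*(-2)**n*n + 1

t_(k+1)/t_k = 2*(-12*k**3 - 51*k**2 - 78*k - 38)/(12*k**3 + 15*k**2 + 12*k - 1).
Gosper form: A/B · C(k+1)/C(k) with A=-2, B=1, C=k**3 + 5*k**2/4 + k - 1/12.
Set up (-2)·f(k+1) − (1)·f(k) − (k**3 + 5*k**2/4 + k - 1/12) = 0.
d = 3 from the (0,0,3) case.
Solving with deg f ≤ 3: f(k) = -(k - 1)*(4*k**2 + k + 1)/12.
Then R = B(k−1)f/C = -(k - 1)*(4*k**2 + k + 1)/(12*k**3 + 15*k**2 + 12*k - 1), so s_k = R(k)·t_k = (-2)**k*(4*k**3 - 3*k**2 - 1).
s_(k+1) − s_k = (-2)**k*(-12*k**3 - 15*k**2 - 12*k + 1) = t_k.
Telescope: S(n) = s_(n+1) − s_(0) = 2*(-2)**n*n*(-4*n**2 - 9*n - 6) − (-1) = -8*(-2)**n*n**3 - 18*(-2)**n*n**2 - 12*(-2)**n*n + 1.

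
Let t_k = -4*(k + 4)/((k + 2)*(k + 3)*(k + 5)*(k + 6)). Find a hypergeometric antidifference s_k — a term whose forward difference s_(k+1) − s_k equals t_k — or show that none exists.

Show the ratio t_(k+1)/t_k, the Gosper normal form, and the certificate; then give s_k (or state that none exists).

Step 1: r(k) = (k + 2)*(k + 5)**2/((k + 4)**2*(k + 7)).
Normal form (A,B,C) = (k + 2, k + 7, k**2 + 8*k + 16).
Set up (k + 2)·f(k+1) − (k + 6)·f(k) − (k**2 + 8*k + 16) = 0.
Degrees (1,1,2) ⇒ d ≤ 4.
A polynomial solution: f(k) = k*(k + 3)*(k + 4)*(k + 7)/20.
So s_k = (B(k−1)f/C)·t_k = (k*(k + 3)*(k + 6)*(k + 7)/(20*(k + 4)))·t_k = k*(-k - 7)/(5*(k**2 + 7*k + 10)).
Check: Δs_k = 4*(-k - 4)/(k**4 + 16*k**3 + 91*k**2 + 216*k + 180). ✓

s_k = k*(-k - 7)/(5*(k**2 + 7*k + 10))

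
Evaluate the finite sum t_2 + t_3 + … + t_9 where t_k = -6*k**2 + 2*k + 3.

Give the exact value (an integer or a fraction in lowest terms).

Step 1: r(k) = (6*k**2 + 10*k + 1)/(6*k**2 - 2*k - 3).
Gosper form: A/B · C(k+1)/C(k) with A=1, B=1, C=k**2 - k/3 - 1/2.
Need (1)·f(k+1) − (1)·f(k) = k**2 - k/3 - 1/2.
Bound: deg f ≤ 3.
A polynomial solution: f(k) = k*(2*k**2 - 4*k - 1)/6.
Certificate R = B(k−1)f/C = k*(2*k**2 - 4*k - 1)/(6*k**2 - 2*k - 3) gives s_k = k*(-2*k**2 + 4*k + 1).
Verify: -6*k**2 + 2*k + 3 matches t_k.
Telescoping: Σ = s_(10) − s_(2) = -1590 − (2) = -1592.

Σ = -1592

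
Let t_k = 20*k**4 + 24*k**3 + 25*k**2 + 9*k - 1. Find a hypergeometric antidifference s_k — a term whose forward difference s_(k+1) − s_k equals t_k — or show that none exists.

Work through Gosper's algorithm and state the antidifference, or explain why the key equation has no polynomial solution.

Compute t_(k+1)/t_k: get (20*k**4 + 104*k**3 + 217*k**2 + 211*k + 77)/(20*k**4 + 24*k**3 + 25*k**2 + 9*k - 1).
Gosper form: A/B · C(k+1)/C(k) with A=1, B=1, C=k**4 + 6*k**3/5 + 5*k**2/4 + 9*k/20 - 1/20.
Need (1)·f(k+1) − (1)·f(k) = k**4 + 6*k**3/5 + 5*k**2/4 + 9*k/20 - 1/20.
d = 5 from the (0,0,4) case.
Coefficient equations give f(k) = k*(4*k**4 - 4*k**3 + 3*k**2 - 2*k - 2)/20.
R(k) = B(k−1)·f(k)/C(k) = k*(4*k**4 - 4*k**3 + 3*k**2 - 2*k - 2)/(20*k**4 + 24*k**3 + 25*k**2 + 9*k - 1); s_k = R·t_k = k*(4*k**4 - 4*k**3 + 3*k**2 - 2*k - 2).
Verify: 20*k**4 + 24*k**3 + 25*k**2 + 9*k - 1 matches t_k.

s_k = k*(4*k**4 - 4*k**3 + 3*k**2 - 2*k - 2)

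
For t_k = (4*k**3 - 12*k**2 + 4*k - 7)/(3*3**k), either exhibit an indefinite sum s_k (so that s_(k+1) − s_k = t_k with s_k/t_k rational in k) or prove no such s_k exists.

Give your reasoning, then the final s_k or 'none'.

r(k) = (4*k**3 - 8*k - 11)/(3*(4*k**3 - 12*k**2 + 4*k - 7)) after simplifying.
Take A(k)=1/3, B(k)=1, C(k)=k**3 - 3*k**2 + k - 7/4.
Need (1/3)·f(k+1) − (1)·f(k) = k**3 - 3*k**2 + k - 7/4.
Bound: deg f ≤ 3.
Solving with deg f ≤ 3: f(k) = -3*(2*k - 3)*(k**2 + 1)/4.
Certificate R = B(k−1)f/C = -3*(2*k - 3)*(k**2 + 1)/(4*k**3 - 12*k**2 + 4*k - 7) gives s_k = (-2*k**3 + 3*k**2 - 2*k + 3)/3**k.
s_(k+1) − s_k = (4*k**3 - 12*k**2 + 4*k - 7)/(3*3**k) = t_k.

s_k = (-2*k**3 + 3*k**2 - 2*k + 3)/3**k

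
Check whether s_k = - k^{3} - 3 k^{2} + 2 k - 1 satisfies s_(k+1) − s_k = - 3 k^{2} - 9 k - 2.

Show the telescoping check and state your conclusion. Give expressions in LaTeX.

s_(k+1) = -k**3 - 6*k**2 - 7*k - 3
s_(k+1) − s_k = -3*k**2 - 9*k - 2
(s_(k+1) − s_k) − t_k = 0

Valid: the claim telescopes to t_k.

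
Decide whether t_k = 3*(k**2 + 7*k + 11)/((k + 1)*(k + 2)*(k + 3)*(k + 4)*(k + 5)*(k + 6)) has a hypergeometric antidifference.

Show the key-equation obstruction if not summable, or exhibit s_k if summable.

Yes. s_k = k*(k**2 + 9*k + 23)/(15*(k**3 + 9*k**2 + 23*k + 15)).

Compute t_(k+1)/t_k: get (k + 1)*(7*k + (k + 1)**2 + 18)/((k + 7)*(k**2 + 7*k + 11)).
Normal form (A,B,C) = (k + 1, k + 7, k**2 + 7*k + 11).
Need (k + 1)·f(k+1) − (k + 6)·f(k) = k**2 + 7*k + 11.
Bound: deg f ≤ 5.
A polynomial solution: f(k) = k*(k + 2)*(k + 4)*(k**2 + 9*k + 23)/45.
Get s_k = R·t_k = k*(k**2 + 9*k + 23)/(15*(k**3 + 9*k**2 + 23*k + 15)) with R(k) = B(k−1)f(k)/C(k) = k*(k + 2)*(k + 4)*(k + 6)*(k**2 + 9*k + 23)/(45*(k**2 + 7*k + 11)).
Verify: 3*(k**2 + 7*k + 11)/(k**6 + 21*k**5 + 175*k**4 + 735*k**3 + 1624*k**2 + 1764*k + 720) matches t_k.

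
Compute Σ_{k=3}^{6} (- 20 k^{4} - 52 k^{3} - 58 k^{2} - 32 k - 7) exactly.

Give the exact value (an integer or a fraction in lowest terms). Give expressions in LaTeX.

r(k) = (20*k**4 + 132*k**3 + 334*k**2 + 384*k + 169)/(20*k**4 + 52*k**3 + 58*k**2 + 32*k + 7) after simplifying.
Factor: A=1; B=1; C=k**4 + 13*k**3/5 + 29*k**2/10 + 8*k/5 + 7/20.
Set up (1)·f(k+1) − (1)·f(k) − (k**4 + 13*k**3/5 + 29*k**2/10 + 8*k/5 + 7/20) = 0.
Degrees (0,0,4) ⇒ d ≤ 5.
Match coefficients ⇒ f(k) = k**4*(4*k + 3)/20.
Then R = B(k−1)f/C = k**4*(4*k + 3)/(20*k**4 + 52*k**3 + 58*k**2 + 32*k + 7), so s_k = R(k)·t_k = k**4*(-4*k - 3).
s_(k+1) − s_k = k**4*(4*k + 3) - (k + 1)**4*(4*k + 7) = t_k.
Telescoping: Σ = s_(7) − s_(3) = -74431 − (-1215) = -73216.

Σ = -73216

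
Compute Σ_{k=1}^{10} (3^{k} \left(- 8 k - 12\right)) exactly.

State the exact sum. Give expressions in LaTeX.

Σ = -7794456

r(k) = 3*(2*k + 5)/(2*k + 3) after simplifying.
Factor: A=3; B=1; C=k + 3/2.
Need (3)·f(k+1) − (1)·f(k) = k + 3/2.
Degrees (0,0,1) ⇒ d ≤ 1.
A polynomial solution: f(k) = k/2.
Certificate R = B(k−1)f/C = k/(2*k + 3) gives s_k = -4*3**k*k.
Δs = 3**k*(-8*k - 12), as required.
Evaluate s at k=11 and k=1: -7794468 and -12; difference -7794456.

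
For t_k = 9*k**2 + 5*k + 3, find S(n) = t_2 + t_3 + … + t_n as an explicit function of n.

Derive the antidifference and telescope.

S(n) = 3*n**3 + 7*n**2 + 7*n - 17

Compute t_(k+1)/t_k: get (9*k**2 + 23*k + 17)/(9*k**2 + 5*k + 3).
Gosper form: A/B · C(k+1)/C(k) with A=1, B=1, C=k**2 + 5*k/9 + 1/3.
Key eq: (1)·f(k+1) = (1)·f(k) + (k**2 + 5*k/9 + 1/3).
deg f ≤ 3 (via 0,0,2).
A polynomial solution: f(k) = k*(3*k**2 - 2*k + 2)/9.
Then R = B(k−1)f/C = k*(3*k**2 - 2*k + 2)/(9*k**2 + 5*k + 3), so s_k = R(k)·t_k = k*(3*k**2 - 2*k + 2).
Check: Δs_k = 9*k**2 + 5*k + 3. ✓
Telescope: S(n) = s_(n+1) − s_(2) = 3*n**3 + 7*n**2 + 7*n + 3 − (20) = 3*n**3 + 7*n**2 + 7*n - 17.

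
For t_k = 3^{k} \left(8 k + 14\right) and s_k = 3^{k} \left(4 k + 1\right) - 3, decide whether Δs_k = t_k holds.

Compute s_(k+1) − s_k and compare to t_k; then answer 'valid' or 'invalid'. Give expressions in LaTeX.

Valid — Δs_k = t_k.

s_(k+1) = 3*3**k*(4*k + 5) - 3
s_(k+1) − s_k = 3**k*(8*k + 14)
(s_(k+1) − s_k) − t_k = 0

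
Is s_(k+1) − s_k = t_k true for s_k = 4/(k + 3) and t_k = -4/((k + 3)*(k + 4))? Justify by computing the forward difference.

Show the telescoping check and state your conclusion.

s_(k+1) = 4/(k + 4)
s_(k+1) − s_k = -4/((k + 3)*(k + 4))
(s_(k+1) − s_k) − t_k = 0

valid; difference matches t_k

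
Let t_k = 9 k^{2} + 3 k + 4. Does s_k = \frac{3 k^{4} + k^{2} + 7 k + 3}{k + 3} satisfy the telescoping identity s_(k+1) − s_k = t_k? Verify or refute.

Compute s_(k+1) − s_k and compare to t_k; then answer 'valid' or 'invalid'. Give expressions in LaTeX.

s_(k+1) = (7*k + 3*(k + 1)**4 + (k + 1)**2 + 10)/(k + 4)
s_(k+1) − s_k = (9*k**4 + 54*k**3 + 67*k**2 + 46*k + 30)/(k**2 + 7*k + 12)
(s_(k+1) − s_k) − t_k = 6*(-2*k**3 - 11*k**2 - 3*k - 3)/(k**2 + 7*k + 12)

Invalid: residual \frac{6 \left(- 2 k^{3} - 11 k^{2} - 3 k - 3\right)}{k^{2} + 7 k + 12} ≠ 0.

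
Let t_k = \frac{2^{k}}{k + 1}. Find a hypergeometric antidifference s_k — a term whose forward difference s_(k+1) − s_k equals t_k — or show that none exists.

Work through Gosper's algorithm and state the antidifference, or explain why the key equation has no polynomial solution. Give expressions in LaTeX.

not Gosper-summable; s_k does not exist

Compute t_(k+1)/t_k: get 2*(k + 1)/(k + 2).
Factor: A=2*k + 2; B=k + 2; C=1.
Need (2*k + 2)·f(k+1) − (k + 1)·f(k) = 1.
deg f ≤ -1 (via 1,1,0).
deg f ≤ -1 is impossible — no certificate.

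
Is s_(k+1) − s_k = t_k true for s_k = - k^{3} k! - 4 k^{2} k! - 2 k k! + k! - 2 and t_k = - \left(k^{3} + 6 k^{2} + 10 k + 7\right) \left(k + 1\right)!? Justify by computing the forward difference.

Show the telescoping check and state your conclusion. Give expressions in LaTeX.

s_(k+1) = -k**4*factorial(k) - 8*k**3*factorial(k) - 20*k**2*factorial(k) - 19*k*factorial(k) - 6*factorial(k) - 2
s_(k+1) − s_k = -(k**3 + 6*k**2 + 10*k + 7)*factorial(k + 1)
(s_(k+1) − s_k) − t_k = 0

Valid — Δs_k = t_k.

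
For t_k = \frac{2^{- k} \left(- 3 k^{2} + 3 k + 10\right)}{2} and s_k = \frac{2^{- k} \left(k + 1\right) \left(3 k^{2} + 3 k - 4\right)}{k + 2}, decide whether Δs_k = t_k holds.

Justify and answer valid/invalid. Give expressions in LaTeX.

s_(k+1) = (k + 2)*(3*k + 3*(k + 1)**2 - 1)/(2*2**k*(k + 3))
s_(k+1) − s_k = (-3*k**4 - 9*k**3 + 16*k**2 + 58*k + 32)/(2*2**k*(k**2 + 5*k + 6))
(s_(k+1) − s_k) − t_k = (3*k**3 + 9*k**2 - 10*k - 28)/(2*2**k*(k**2 + 5*k + 6))

Invalid: residual \frac{2^{- k} \left(3 k^{3} + 9 k^{2} - 10 k - 28\right)}{2 \left(k^{2} + 5 k + 6\right)} ≠ 0.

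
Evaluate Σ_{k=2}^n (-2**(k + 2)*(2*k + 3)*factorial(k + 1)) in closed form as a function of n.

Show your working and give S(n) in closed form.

t_(k+1)/t_k = 2*(k + 2)*(2*k + 5)/(2*k + 3).
Normal form (A,B,C) = (2*k + 4, 1, k + 3/2).
Need (2*k + 4)·f(k+1) − (1)·f(k) = k + 3/2.
deg f ≤ 0 (via 1,0,1).
A polynomial solution: f(k) = 1/2.
Then R = B(k−1)f/C = 1/(2*k + 3), so s_k = R(k)·t_k = -2**(k + 2)*factorial(k + 1).
Δs = -2**(k + 2)*(2*k + 3)*factorial(k + 1), as required.
s_(n+1) = -2**(n + 3)*factorial(n + 2) and s_(2) = -96, so S(n) = -8*2**n*factorial(n + 2) + 96.

S(n) = -8*2**n*factorial(n + 2) + 96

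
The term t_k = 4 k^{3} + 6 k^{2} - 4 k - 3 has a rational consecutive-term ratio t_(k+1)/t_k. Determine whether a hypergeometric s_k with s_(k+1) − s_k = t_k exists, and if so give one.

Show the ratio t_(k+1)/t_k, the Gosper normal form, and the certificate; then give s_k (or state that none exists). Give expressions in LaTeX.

s_k = k^{2} \left(k^{2} - 4\right)

Ratio r(k) = (4*k**3 + 18*k**2 + 20*k + 3)/(4*k**3 + 6*k**2 - 4*k - 3).
Factor: A=1; B=1; C=k**3 + 3*k**2/2 - k - 3/4.
Need (1)·f(k+1) − (1)·f(k) = k**3 + 3*k**2/2 - k - 3/4.
d = 4 from the (0,0,3) case.
Solving with deg f ≤ 4: f(k) = k**2*(k - 2)*(k + 2)/4.
Then R = B(k−1)f/C = k**2*(k - 2)*(k + 2)/((2*k + 1)*(2*k**2 + 2*k - 3)), so s_k = R(k)·t_k = k**2*(k**2 - 4).
s_(k+1) − s_k = 4*k**3 + 6*k**2 - 4*k - 3 = t_k.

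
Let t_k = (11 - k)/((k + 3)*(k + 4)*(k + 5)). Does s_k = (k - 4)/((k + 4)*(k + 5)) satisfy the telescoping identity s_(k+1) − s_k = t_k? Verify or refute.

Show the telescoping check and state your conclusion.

s_(k+1) = (k - 3)/((k + 5)*(k + 6))
s_(k+1) − s_k = (12 - k)/(k**3 + 15*k**2 + 74*k + 120)
(s_(k+1) − s_k) − t_k = 2*(2*k - 15)/(k**4 + 18*k**3 + 119*k**2 + 342*k + 360)

Invalid: residual 2*(2*k - 15)/(k**4 + 18*k**3 + 119*k**2 + 342*k + 360) ≠ 0.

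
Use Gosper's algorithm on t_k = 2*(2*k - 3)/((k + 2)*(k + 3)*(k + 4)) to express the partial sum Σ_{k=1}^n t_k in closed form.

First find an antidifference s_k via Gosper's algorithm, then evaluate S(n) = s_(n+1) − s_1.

Ratio r(k) = (k + 2)*(2*k - 1)/((k + 5)*(2*k - 3)).
Take A(k)=k + 2, B(k)=k + 5, C(k)=k - 3/2.
Need (k + 2)·f(k+1) − (k + 4)·f(k) = k - 3/2.
deg f ≤ 2 (via 1,1,1).
A polynomial solution: f(k) = k*(k - 19)/24.
R(k) = B(k−1)·f(k)/C(k) = k*(k - 19)*(k + 4)/(12*(2*k - 3)); s_k = R·t_k = k*(k - 19)/(6*(k + 2)*(k + 3)).
s_(k+1) − s_k = 2*(2*k - 3)/(k**3 + 9*k**2 + 26*k + 24) = t_k.
Evaluate: s_(n+1) = (n**2 - 17*n - 18)/(6*(n**2 + 7*n + 12)); subtract s_(1) = -1/4 ⇒ S(n) = n*(5*n - 13)/(12*(n**2 + 7*n + 12)).

S(n) = n*(5*n - 13)/(12*(n**2 + 7*n + 12))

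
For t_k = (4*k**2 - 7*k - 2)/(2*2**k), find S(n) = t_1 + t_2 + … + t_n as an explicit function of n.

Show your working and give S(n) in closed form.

S(n) = 2**(-n - 1)*(2**(n + 3) - 4*n**2 - 9*n - 8)

t_(k+1)/t_k = (4*k**2 + k - 5)/(2*(4*k**2 - 7*k - 2)).
Normal form (A,B,C) = (1/2, 1, k**2 - 7*k/4 - 1/2).
Need (1/2)·f(k+1) − (1)·f(k) = k**2 - 7*k/4 - 1/2.
From deg A=0, deg B=0, deg C=2: d=2.
Solving with deg f ≤ 2: f(k) = -(4*k**2 + k + 3)/2.
R(k) = B(k−1)·f(k)/C(k) = -2*(4*k**2 + k + 3)/((k - 2)*(4*k + 1)); s_k = R·t_k = (-4*k**2 - k - 3)/2**k.
Check: Δs_k = (4*k**2 - 7*k - 2)/(2*2**k). ✓
Evaluate: s_(n+1) = 2**(-n - 1)*(-4*n**2 - 9*n - 8); subtract s_(1) = -4 ⇒ S(n) = 2**(-n - 1)*(2**(n + 3) - 4*n**2 - 9*n - 8).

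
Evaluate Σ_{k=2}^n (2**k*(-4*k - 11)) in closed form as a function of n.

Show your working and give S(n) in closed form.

t_(k+1)/t_k = 2*(4*k + 15)/(4*k + 11).
So A=2 and B=1, with C=k + 11/4.
f must satisfy (2)·f(k+1) − (1)·f(k) = k + 11/4.
Degrees (0,0,1) ⇒ d ≤ 1.
A polynomial solution: f(k) = (4*k + 3)/4.
Get s_k = R·t_k = 2**k*(-4*k - 3) with R(k) = B(k−1)f(k)/C(k) = (4*k + 3)/(4*k + 11).
Check: Δs_k = 2**k*(-4*k - 11). ✓
Evaluate: s_(n+1) = 2**(n + 1)*(-4*n - 7); subtract s_(2) = -44 ⇒ S(n) = -8*2**n*n - 14*2**n + 44.

S(n) = -8*2**n*n - 14*2**n + 44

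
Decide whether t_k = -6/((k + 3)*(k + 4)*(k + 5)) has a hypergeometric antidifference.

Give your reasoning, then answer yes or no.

Yes. s_k = k*(-k - 7)/(4*(k + 3)*(k + 4)).

The ratio is (k + 3)/(k + 6).
So A=k + 3 and B=k + 6, with C=1.
Solve (k + 3)·f(k+1) − (k + 5)·f(k) = 1.
Bound: deg f ≤ 2.
Solving with deg f ≤ 2: f(k) = k*(k + 7)/24.
Then R = B(k−1)f/C = k*(k + 5)*(k + 7)/24, so s_k = R(k)·t_k = k*(-k - 7)/(4*(k + 3)*(k + 4)).
Δs = -6/(k**3 + 12*k**2 + 47*k + 60), as required.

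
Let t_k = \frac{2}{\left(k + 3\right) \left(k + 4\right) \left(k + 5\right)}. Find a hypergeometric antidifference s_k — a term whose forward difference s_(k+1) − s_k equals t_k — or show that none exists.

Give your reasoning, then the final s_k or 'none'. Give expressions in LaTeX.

Compute t_(k+1)/t_k: get (k + 3)/(k + 6).
Normal form (A,B,C) = (k + 3, k + 6, 1).
Need (k + 3)·f(k+1) − (k + 5)·f(k) = 1.
Degrees (1,1,0) ⇒ d ≤ 2.
Match coefficients ⇒ f(k) = k*(k + 7)/24.
Then R = B(k−1)f/C = k*(k + 5)*(k + 7)/24, so s_k = R(k)·t_k = k*(k + 7)/(12*(k + 3)*(k + 4)).
s_(k+1) − s_k = 2/(k**3 + 12*k**2 + 47*k + 60) = t_k.

s_k = \frac{k \left(k + 7\right)}{12 \left(k + 3\right) \left(k + 4\right)}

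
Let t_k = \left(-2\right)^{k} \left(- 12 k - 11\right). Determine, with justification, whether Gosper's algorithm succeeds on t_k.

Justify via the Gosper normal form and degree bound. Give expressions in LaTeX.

Yes. s_k = \left(-2\right)^{k} \left(4 k + 1\right).

Compute t_(k+1)/t_k: get 2*(-12*k - 23)/(12*k + 11).
Normal form (A,B,C) = (-2, 1, k + 11/12).
Key eq: (-2)·f(k+1) = (1)·f(k) + (k + 11/12).
d = 1 from the (0,0,1) case.
Coefficient equations give f(k) = -(4*k + 1)/12.
Then R = B(k−1)f/C = -(4*k + 1)/(12*k + 11), so s_k = R(k)·t_k = (-2)**k*(4*k + 1).
Verify: (-2)**k*(-12*k - 11) matches t_k.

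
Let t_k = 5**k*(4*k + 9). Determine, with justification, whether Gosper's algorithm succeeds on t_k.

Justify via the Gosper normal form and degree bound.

Yes. s_k = 5**k*(k + 1).

Compute t_(k+1)/t_k: get 5*(4*k + 13)/(4*k + 9).
Normal form (A,B,C) = (5, 1, k + 9/4).
Solve (5)·f(k+1) − (1)·f(k) = k + 9/4.
From deg A=0, deg B=0, deg C=1: d=1.
Coefficient equations give f(k) = (k + 1)/4.
Then R = B(k−1)f/C = (k + 1)/(4*k + 9), so s_k = R(k)·t_k = 5**k*(k + 1).
Verify: 5**k*(4*k + 9) matches t_k.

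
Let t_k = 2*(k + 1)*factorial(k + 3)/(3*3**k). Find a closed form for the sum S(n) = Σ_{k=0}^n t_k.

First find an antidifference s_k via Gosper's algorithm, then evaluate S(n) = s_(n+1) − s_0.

S(n) = -12 + 2*factorial(n + 4)/(3*3**n)

Step 1: r(k) = (k + 2)*(k + 4)/(3*(k + 1)).
Normal form (A,B,C) = (k/3 + 4/3, 1, k + 1).
Key eq: (k/3 + 4/3)·f(k+1) = (1)·f(k) + (k + 1).
Bound: deg f ≤ 0.
A polynomial solution: f(k) = 3.
So s_k = (B(k−1)f/C)·t_k = (3/(k + 1))·t_k = 2*factorial(k + 3)/3**k.
Check: Δs_k = 2*(k + 1)*factorial(k + 3)/(3*3**k). ✓
s_(n+1) = 2*3**(-n - 1)*factorial(n + 4) and s_(0) = 12, so S(n) = -12 + 2*factorial(n + 4)/(3*3**n).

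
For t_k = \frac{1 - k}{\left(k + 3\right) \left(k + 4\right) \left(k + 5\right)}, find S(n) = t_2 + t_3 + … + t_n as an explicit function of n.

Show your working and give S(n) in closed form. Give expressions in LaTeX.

S(n) = \frac{n \left(1 - n\right)}{10 \left(n^{2} + 9 n + 20\right)}

r(k) = k*(k + 3)/((k - 1)*(k + 6)) after simplifying.
Take A(k)=k + 3, B(k)=k + 6, C(k)=k - 1.
Set up (k + 3)·f(k+1) − (k + 5)·f(k) − (k - 1) = 0.
Degrees (1,1,1) ⇒ d ≤ 2.
Coefficient equations give f(k) = k*(k - 5)/12.
Then R = B(k−1)f/C = k*(k - 5)*(k + 5)/(12*(k - 1)), so s_k = R(k)·t_k = k*(5 - k)/(12*(k + 3)*(k + 4)).
Δs = (1 - k)/(k**3 + 12*k**2 + 47*k + 60), as required.
s_(n+1) = (-n**2 + 3*n + 4)/(12*(n**2 + 9*n + 20)) and s_(2) = 1/60, so S(n) = n*(1 - n)/(10*(n**2 + 9*n + 20)).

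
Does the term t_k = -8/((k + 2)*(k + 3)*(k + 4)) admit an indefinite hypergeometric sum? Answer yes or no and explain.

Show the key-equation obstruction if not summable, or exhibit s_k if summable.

Yes. s_k = 2*k*(-k - 5)/(3*(k + 2)*(k + 3)).

t_(k+1)/t_k = (k + 2)/(k + 5).
Normal form (A,B,C) = (k + 2, k + 5, 1).
f must satisfy (k + 2)·f(k+1) − (k + 4)·f(k) = 1.
Degrees (1,1,0) ⇒ d ≤ 2.
Solve for f: f(k) = k*(k + 5)/12 (degree 2 ≤ 2).
Get s_k = R·t_k = 2*k*(-k - 5)/(3*(k + 2)*(k + 3)) with R(k) = B(k−1)f(k)/C(k) = k*(k + 4)*(k + 5)/12.
Δs = -8/(k**3 + 9*k**2 + 26*k + 24), as required.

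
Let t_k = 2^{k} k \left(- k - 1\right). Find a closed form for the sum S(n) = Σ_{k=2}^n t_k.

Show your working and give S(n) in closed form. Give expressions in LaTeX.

Ratio r(k) = 2 + 4/k.
Factor: A=2; B=1; C=k**2 + k.
Need (2)·f(k+1) − (1)·f(k) = k**2 + k.
d = 2 from the (0,0,2) case.
Match coefficients ⇒ f(k) = k**2 - 3*k + 4.
R(k) = B(k−1)·f(k)/C(k) = (k**2 - 3*k + 4)/(k*(k + 1)); s_k = R·t_k = 2**k*(-k**2 + 3*k - 4).
Verify: 2**k*k*(-k - 1) matches t_k.
Σ_(k=2)^n t_k = s_(n+1) − s_(2) = (2**(n + 1)*(-n**2 + n - 2)) − (-8), i.e. -2*2**n*n**2 + 2*2**n*n - 4*2**n + 8.

S(n) = - 2 \cdot 2^{n} n^{2} + 2 \cdot 2^{n} n - 4 \cdot 2^{n} + 8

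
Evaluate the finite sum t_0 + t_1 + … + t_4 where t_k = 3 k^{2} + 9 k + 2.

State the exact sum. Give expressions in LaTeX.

Σ = 190

The ratio is (3*k**2 + 15*k + 14)/(3*k**2 + 9*k + 2).
So A=1 and B=1, with C=k**2 + 3*k + 2/3.
Need (1)·f(k+1) − (1)·f(k) = k**2 + 3*k + 2/3.
From deg A=0, deg B=0, deg C=2: d=3.
Coefficient equations give f(k) = k*(k**2 + 3*k - 2)/3.
Certificate R = B(k−1)f/C = k*(k**2 + 3*k - 2)/(3*k**2 + 9*k + 2) gives s_k = k*(k**2 + 3*k - 2).
Verify: 3*k**2 + 9*k + 2 matches t_k.
Σ_(k=0)^(4) t_k = s_(5) − s_(0) = 190 − (0) = 190.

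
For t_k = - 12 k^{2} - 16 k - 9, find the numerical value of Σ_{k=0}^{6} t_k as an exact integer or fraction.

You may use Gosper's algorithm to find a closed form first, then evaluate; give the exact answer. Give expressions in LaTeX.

The ratio is (12*k**2 + 40*k + 37)/(12*k**2 + 16*k + 9).
So A=1 and B=1, with C=k**2 + 4*k/3 + 3/4.
Solve (1)·f(k+1) − (1)·f(k) = k**2 + 4*k/3 + 3/4.
From deg A=0, deg B=0, deg C=2: d=3.
A polynomial solution: f(k) = k*(4*k**2 + 2*k + 3)/12.
So s_k = (B(k−1)f/C)·t_k = (k*(4*k**2 + 2*k + 3)/(12*k**2 + 16*k + 9))·t_k = k*(-4*k**2 - 2*k - 3).
s_(k+1) − s_k = -12*k**2 - 16*k - 9 = t_k.
Telescoping: Σ = s_(7) − s_(0) = -1491 − (0) = -1491.

Σ = -1491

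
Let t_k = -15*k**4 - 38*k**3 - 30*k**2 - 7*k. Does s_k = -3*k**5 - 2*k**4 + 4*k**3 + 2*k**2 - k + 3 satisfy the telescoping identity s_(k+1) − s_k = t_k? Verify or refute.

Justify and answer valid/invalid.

valid; difference matches t_k

s_(k+1) = -3*k**5 - 17*k**4 - 34*k**3 - 28*k**2 - 8*k + 3
s_(k+1) − s_k = k*(-15*k**3 - 38*k**2 - 30*k - 7)
(s_(k+1) − s_k) − t_k = 0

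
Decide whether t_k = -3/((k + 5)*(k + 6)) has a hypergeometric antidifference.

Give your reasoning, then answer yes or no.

Yes. s_k = -3*k/(5*k + 25).

The ratio is (k + 5)/(k + 7).
Gosper form: A/B · C(k+1)/C(k) with A=k + 5, B=k + 7, C=1.
Need (k + 5)·f(k+1) − (k + 6)·f(k) = 1.
d = 1 from the (1,1,0) case.
A polynomial solution: f(k) = k/5.
So s_k = (B(k−1)f/C)·t_k = (k*(k + 6)/5)·t_k = -3*k/(5*k + 25).
Verify: -3/(k**2 + 11*k + 30) matches t_k.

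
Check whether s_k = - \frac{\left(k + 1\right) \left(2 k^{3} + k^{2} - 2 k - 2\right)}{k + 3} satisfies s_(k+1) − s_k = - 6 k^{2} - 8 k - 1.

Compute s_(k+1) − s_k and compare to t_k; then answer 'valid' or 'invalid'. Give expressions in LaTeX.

Invalid: residual \frac{2 \left(4 k^{3} + 25 k^{2} + 27 k + 5\right)}{k^{2} + 7 k + 12} ≠ 0.

s_(k+1) = (k + 2)*(2*k - 2*(k + 1)**3 - (k + 1)**2 + 4)/(k + 4)
s_(k+1) − s_k = (-6*k**4 - 42*k**3 - 79*k**2 - 49*k - 2)/(k**2 + 7*k + 12)
(s_(k+1) − s_k) − t_k = 2*(4*k**3 + 25*k**2 + 27*k + 5)/(k**2 + 7*k + 12)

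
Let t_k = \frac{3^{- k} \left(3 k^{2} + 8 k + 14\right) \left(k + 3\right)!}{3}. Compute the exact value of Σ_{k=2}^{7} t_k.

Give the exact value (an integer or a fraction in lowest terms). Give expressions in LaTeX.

The ratio is (k + 4)*(8*k + 3*(k + 1)**2 + 22)/(3*(3*k**2 + 8*k + 14)).
Gosper form: A/B · C(k+1)/C(k) with A=k/3 + 4/3, B=1, C=k**2 + 8*k/3 + 14/3.
Set up (k/3 + 4/3)·f(k+1) − (1)·f(k) − (k**2 + 8*k/3 + 14/3) = 0.
Degrees (1,0,2) ⇒ d ≤ 1.
Match coefficients ⇒ f(k) = 3*k + 2.
Then R = B(k−1)f/C = 3*(3*k + 2)/(3*k**2 + 8*k + 14), so s_k = R(k)·t_k = (3*k + 2)*factorial(k + 3)/3**k.
Verify: (3*k**2 + 8*k + 14)*factorial(k + 3)/(3*3**k) matches t_k.
Telescoping: Σ = s_(8) − s_(2) = 12812800/81 − (320/3) = 12804160/81.

Σ = 12804160/81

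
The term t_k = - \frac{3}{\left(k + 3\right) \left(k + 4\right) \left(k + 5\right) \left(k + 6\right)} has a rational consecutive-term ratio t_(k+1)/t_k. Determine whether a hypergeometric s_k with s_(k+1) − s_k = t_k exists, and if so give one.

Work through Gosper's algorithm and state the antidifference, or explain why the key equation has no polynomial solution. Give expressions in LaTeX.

The ratio is (k + 3)/(k + 7).
So A=k + 3 and B=k + 7, with C=1.
Set up (k + 3)·f(k+1) − (k + 6)·f(k) − (1) = 0.
From deg A=1, deg B=1, deg C=0: d=3.
Solve for f: f(k) = k*(k**2 + 12*k + 47)/180 (degree 3 ≤ 3).
R(k) = B(k−1)·f(k)/C(k) = k*(k + 6)*(k**2 + 12*k + 47)/180; s_k = R·t_k = k*(-k**2 - 12*k - 47)/(60*(k + 3)*(k + 4)*(k + 5)).
Verify: -3/(k**4 + 18*k**3 + 119*k**2 + 342*k + 360) matches t_k.

s_k = \frac{k \left(- k^{2} - 12 k - 47\right)}{60 \left(k + 3\right) \left(k + 4\right) \left(k + 5\right)}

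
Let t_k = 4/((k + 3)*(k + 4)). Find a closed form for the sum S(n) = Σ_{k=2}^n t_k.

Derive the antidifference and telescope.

S(n) = 4*(n - 1)/(5*(n + 4))

r(k) = (k + 3)/(k + 5) after simplifying.
Take A(k)=k + 3, B(k)=k + 5, C(k)=1.
Set up (k + 3)·f(k+1) − (k + 4)·f(k) − (1) = 0.
Degrees (1,1,0) ⇒ d ≤ 1.
Solving with deg f ≤ 1: f(k) = k/3.
Then R = B(k−1)f/C = k*(k + 4)/3, so s_k = R(k)·t_k = 4*k/(3*(k + 3)).
Δs = 4/(k**2 + 7*k + 12), as required.
Evaluate: s_(n+1) = 4*(n + 1)/(3*(n + 4)); subtract s_(2) = 8/15 ⇒ S(n) = 4*(n - 1)/(5*(n + 4)).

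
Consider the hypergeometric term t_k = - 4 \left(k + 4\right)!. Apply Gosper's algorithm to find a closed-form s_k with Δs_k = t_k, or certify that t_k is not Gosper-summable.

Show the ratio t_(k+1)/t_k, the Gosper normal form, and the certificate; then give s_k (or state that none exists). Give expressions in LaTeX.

Step 1: r(k) = k + 5.
Factor: A=k + 5; B=1; C=1.
Set up (k + 5)·f(k+1) − (1)·f(k) − (1) = 0.
From deg A=1, deg B=0, deg C=0: d=-1.
Bound -1 < 0, so the key equation has no polynomial solution.

none (Gosper's algorithm certifies no s_k)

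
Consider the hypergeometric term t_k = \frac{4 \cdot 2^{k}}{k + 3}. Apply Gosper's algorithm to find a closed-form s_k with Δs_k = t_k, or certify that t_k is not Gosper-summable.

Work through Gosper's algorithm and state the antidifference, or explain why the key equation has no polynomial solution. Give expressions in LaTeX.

no hypergeometric antidifference exists

t_(k+1)/t_k = 2*(k + 3)/(k + 4).
Normal form (A,B,C) = (2*k + 6, k + 4, 1).
f must satisfy (2*k + 6)·f(k+1) − (k + 3)·f(k) = 1.
From deg A=1, deg B=1, deg C=0: d=-1.
deg f ≤ -1 is impossible — no certificate.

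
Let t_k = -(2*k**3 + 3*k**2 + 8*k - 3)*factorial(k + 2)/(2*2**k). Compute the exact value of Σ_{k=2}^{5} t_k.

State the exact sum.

Σ = -34008

Step 1: r(k) = (2*k**4 + 15*k**3 + 47*k**2 + 70*k + 30)/(2*(2*k**3 + 3*k**2 + 8*k - 3)).
Gosper form: A/B · C(k+1)/C(k) with A=k/2 + 3/2, B=1, C=k**3 + 3*k**2/2 + 4*k - 3/2.
Key eq: (k/2 + 3/2)·f(k+1) = (1)·f(k) + (k**3 + 3*k**2/2 + 4*k - 3/2).
From deg A=1, deg B=0, deg C=3: d=2.
Solve for f: f(k) = k*(2*k - 3) (degree 2 ≤ 2).
Then R = B(k−1)f/C = 2*k*(2*k - 3)/(2*k**3 + 3*k**2 + 8*k - 3), so s_k = R(k)·t_k = -k*(2*k - 3)*factorial(k + 2)/2**k.
Δs = -(2*k**3 + 3*k**2 + 8*k - 3)*factorial(k + 2)/(2*2**k), as required.
Telescoping: Σ = s_(6) − s_(2) = -34020 − (-12) = -34008.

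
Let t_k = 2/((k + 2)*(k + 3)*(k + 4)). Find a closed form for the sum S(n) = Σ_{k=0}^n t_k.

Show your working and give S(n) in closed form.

The ratio is (k + 2)/(k + 5).
A = k + 2, B = k + 5, C = 1.
Set up (k + 2)·f(k+1) − (k + 4)·f(k) − (1) = 0.
Degrees (1,1,0) ⇒ d ≤ 2.
A polynomial solution: f(k) = k*(k + 5)/12.
Get s_k = R·t_k = k*(k + 5)/(6*(k + 2)*(k + 3)) with R(k) = B(k−1)f(k)/C(k) = k*(k + 4)*(k + 5)/12.
s_(k+1) − s_k = 2/(k**3 + 9*k**2 + 26*k + 24) = t_k.
Telescope: S(n) = s_(n+1) − s_(0) = (n**2 + 7*n + 6)/(6*(n**2 + 7*n + 12)) − (0) = (n**2 + 7*n + 6)/(6*(n**2 + 7*n + 12)).

S(n) = (n**2 + 7*n + 6)/(6*(n**2 + 7*n + 12))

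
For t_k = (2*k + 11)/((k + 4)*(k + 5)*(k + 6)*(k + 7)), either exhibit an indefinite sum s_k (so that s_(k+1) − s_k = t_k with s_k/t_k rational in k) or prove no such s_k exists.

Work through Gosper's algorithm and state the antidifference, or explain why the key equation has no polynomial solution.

s_k = k*(k + 10)/(24*(k**2 + 10*k + 24))

Compute t_(k+1)/t_k: get (k + 4)*(2*k + 13)/((k + 8)*(2*k + 11)).
Take A(k)=k + 4, B(k)=k + 8, C(k)=k + 11/2.
Need (k + 4)·f(k+1) − (k + 7)·f(k) = k + 11/2.
Degrees (1,1,1) ⇒ d ≤ 3.
Solving with deg f ≤ 3: f(k) = k*(k + 5)*(k + 10)/48.
R(k) = B(k−1)·f(k)/C(k) = k*(k + 5)*(k + 7)*(k + 10)/(24*(2*k + 11)); s_k = R·t_k = k*(k + 10)/(24*(k**2 + 10*k + 24)).
s_(k+1) − s_k = (2*k + 11)/(k**4 + 22*k**3 + 179*k**2 + 638*k + 840) = t_k.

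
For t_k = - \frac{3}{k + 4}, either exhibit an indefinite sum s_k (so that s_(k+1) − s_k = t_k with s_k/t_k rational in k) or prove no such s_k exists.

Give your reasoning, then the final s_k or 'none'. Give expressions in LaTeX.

Ratio r(k) = (k + 4)/(k + 5).
Take A(k)=k + 4, B(k)=k + 5, C(k)=1.
f must satisfy (k + 4)·f(k+1) − (k + 4)·f(k) = 1.
From deg A=1, deg B=1, deg C=0: d=0.
Put f(k) = c0: A·f(k+1) − B(k−1)·f(k) − C = -1; need -1 = 0 — inconsistent ⇒ no f, not summable.

none — t_k is not Gosper-summable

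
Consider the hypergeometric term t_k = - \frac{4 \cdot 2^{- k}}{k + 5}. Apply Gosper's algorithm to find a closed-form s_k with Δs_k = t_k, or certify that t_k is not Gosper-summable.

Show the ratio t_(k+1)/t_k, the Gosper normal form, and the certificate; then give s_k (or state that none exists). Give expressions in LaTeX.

none — t_k is not Gosper-summable

The ratio is (k + 5)/(2*(k + 6)).
Gosper form: A/B · C(k+1)/C(k) with A=k/2 + 5/2, B=k + 6, C=1.
Key eq: (k/2 + 5/2)·f(k+1) = (k + 5)·f(k) + (1).
d = -1 from the (1,1,0) case.
deg f ≤ -1 is impossible — no certificate.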